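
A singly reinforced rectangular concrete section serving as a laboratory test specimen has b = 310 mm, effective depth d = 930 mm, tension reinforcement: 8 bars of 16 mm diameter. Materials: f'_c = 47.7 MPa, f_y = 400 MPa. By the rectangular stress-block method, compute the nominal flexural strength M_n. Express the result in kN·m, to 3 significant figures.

M_n ≈ 582 kN·m

A_s = 8 × 201 = 1608 mm².
T = A_s f_y = 1608 × 400 = 643200 N = 643.2 kN.
From C = T: a = T/(0.85 f'_c b) = 643200/(0.85 × 47.7 × 310) = 51.17 mm.
M_n = T(d − a/2) = 643.2 kN × (930 − 25.585) mm = 581.72 kN·m.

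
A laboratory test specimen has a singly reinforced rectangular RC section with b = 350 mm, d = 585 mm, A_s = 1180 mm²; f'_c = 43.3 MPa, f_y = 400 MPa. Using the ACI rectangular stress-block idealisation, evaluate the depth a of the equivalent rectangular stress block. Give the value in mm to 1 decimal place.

a ≈ 36.6 mm

T = A_s f_y = 1180 × 400 = 472000 N = 472 kN.
Setting C = 0.85 f'_c a b equal to T: a = 472000/(0.85 × 43.3 × 350) = 36.6 mm.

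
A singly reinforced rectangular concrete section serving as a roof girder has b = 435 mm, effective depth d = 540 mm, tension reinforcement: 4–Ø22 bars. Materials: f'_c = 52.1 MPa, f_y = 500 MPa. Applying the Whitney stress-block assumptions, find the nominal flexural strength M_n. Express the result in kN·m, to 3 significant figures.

A_s = 4 × 380 = 1520 mm².
T = A_s f_y = 1520 × 500 = 760000 N = 760 kN.
From C = T: a = T/(0.85 f'_c b) = 760000/(0.85 × 52.1 × 435) = 39.45 mm.
M_n = T(d − a/2) = 760 kN × (540 − 19.725) mm = 395.41 kN·m.

M_n ≈ 395 kN·m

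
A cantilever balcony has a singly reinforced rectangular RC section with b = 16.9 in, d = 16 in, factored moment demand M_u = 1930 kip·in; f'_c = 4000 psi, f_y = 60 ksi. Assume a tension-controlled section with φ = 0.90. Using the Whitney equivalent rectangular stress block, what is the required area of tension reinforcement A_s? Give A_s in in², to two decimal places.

M_n = M_u/φ = 1930/0.90 = 2144.44 kip·in.
From M_n = 0.85 f'_c a b (d − a/2):
a = d − √(d² − 2M_n/(0.85 f'_c b)) = 16 − √(16² − 2 × 2144.44/(0.85 × 4 × 16.9)) = 2.533 in.
A_s = 0.85 f'_c a b / f_y = 0.85 × 4 × 2.533 × 16.9 / 60 = 2.426 in².

A_s ≈ 2.43 in²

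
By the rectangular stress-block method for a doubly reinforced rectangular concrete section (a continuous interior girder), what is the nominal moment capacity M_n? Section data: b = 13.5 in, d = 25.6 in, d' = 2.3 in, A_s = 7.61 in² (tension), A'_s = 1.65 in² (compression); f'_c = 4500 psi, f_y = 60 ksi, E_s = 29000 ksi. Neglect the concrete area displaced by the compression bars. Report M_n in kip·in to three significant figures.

M_n ≈ 10200 kip·in

Assume both steels yield.
a = (A_s − A'_s) f_y/(0.85 f'_c b) = (7.61 − 1.65) × 60/(0.85 × 4.5 × 13.5) = 6.925 in.
c = a/β₁ = 6.925/0.825 = 8.394 in; ε'_s = 0.003(c − d')/c = 0.0022 ≥ ε_y = 0.0021, so the compression steel yields.
M_n = (A_s − A'_s) f_y (d − a/2) + A'_s f_y (d − d') = 357.6 × (25.6 − 3.4625) + 99 × (25.6 − 2.3) = 7916.4 + 2306.7 = 10223.1 kip·in.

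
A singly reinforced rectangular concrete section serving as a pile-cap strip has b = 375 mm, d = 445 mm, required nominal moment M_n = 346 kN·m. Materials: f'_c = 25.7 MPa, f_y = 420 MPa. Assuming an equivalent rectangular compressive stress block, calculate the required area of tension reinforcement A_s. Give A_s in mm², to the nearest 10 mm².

With M_n = 0.85 f'_c a b (d − a/2), solve the quadratic for a:
a = d − √(d² − 2M_n/(0.85 f'_c b)) = 445 − √(445² − 2 × 346×10⁶/(0.85 × 25.7 × 375)) = 108.03 mm.
A_s = 0.85 f'_c a b / f_y = 0.85 × 25.7 × 108.03 × 375 / 420 = 2107.1 mm².

A_s ≈ 2110 mm²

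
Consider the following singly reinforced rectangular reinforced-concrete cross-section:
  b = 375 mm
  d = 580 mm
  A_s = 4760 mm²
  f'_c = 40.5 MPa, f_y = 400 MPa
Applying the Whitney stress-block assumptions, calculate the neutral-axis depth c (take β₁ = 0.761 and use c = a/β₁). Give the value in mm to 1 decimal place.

T = A_s f_y = 4760 × 400 = 1904000 N = 1904 kN.
Setting C = 0.85 f'_c a b equal to T: a = 1904000/(0.85 × 40.5 × 375) = 147.490 mm.
With β₁ = 0.761, c = a/β₁ = 147.490/0.761 = 193.8 mm.

c ≈ 193.8 mm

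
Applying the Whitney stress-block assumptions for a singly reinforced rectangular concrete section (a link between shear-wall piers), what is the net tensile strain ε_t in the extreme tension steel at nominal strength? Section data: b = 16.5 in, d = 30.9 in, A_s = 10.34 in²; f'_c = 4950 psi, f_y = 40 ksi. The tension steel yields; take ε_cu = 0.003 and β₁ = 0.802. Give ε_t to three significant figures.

a = A_s f_y/(0.85 f'_c b) = 5.958 in.
β₁ = 0.802, so c = a/β₁ = 5.958/0.802 = 7.429 in.
From the linear strain diagram with ε_cu = 0.003: ε_t = 0.003 (d − c)/c = 0.003 × (30.9 − 7.429)/7.429 = 0.00948.
Since ε_t ≥ 0.005, the section is tension-controlled.

ε_t ≈ 0.00948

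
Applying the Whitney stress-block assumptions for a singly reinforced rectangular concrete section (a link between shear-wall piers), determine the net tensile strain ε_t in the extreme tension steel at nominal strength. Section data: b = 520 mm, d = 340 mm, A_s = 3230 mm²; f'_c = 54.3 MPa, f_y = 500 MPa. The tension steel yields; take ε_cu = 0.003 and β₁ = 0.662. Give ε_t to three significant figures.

a = A_s f_y/(0.85 f'_c b) = 67.29 mm.
β₁ = 0.662, so c = a/β₁ = 67.29/0.662 = 101.65 mm.
From the linear strain diagram with ε_cu = 0.003: ε_t = 0.003 (d − c)/c = 0.003 × (340 − 101.65)/101.65 = 0.00703.
Since ε_t ≥ 0.005, the section is tension-controlled.

ε_t ≈ 0.00703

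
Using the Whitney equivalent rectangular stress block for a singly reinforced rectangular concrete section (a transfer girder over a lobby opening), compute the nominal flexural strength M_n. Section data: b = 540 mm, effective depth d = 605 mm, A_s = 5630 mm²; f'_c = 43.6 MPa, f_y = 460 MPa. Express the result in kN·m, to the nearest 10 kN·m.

T = A_s f_y = 5630 × 460 = 2589800 N = 2589.8 kN.
From C = T: a = T/(0.85 f'_c b) = 2589800/(0.85 × 43.6 × 540) = 129.41 mm.
M_n = T(d − a/2) = 2589.8 kN × (605 − 64.705) mm = 1399.26 kN·m.

M_n ≈ 1400 kN·m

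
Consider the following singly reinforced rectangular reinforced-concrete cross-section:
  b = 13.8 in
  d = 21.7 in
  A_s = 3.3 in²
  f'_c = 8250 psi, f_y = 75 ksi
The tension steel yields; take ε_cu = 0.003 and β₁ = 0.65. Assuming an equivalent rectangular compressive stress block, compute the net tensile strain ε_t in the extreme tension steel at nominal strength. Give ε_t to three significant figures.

ε_t ≈ 0.0135

a = A_s f_y/(0.85 f'_c b) = 2.558 in.
β₁ = 0.65, so c = a/β₁ = 2.558/0.65 = 3.935 in.
From the linear strain diagram with ε_cu = 0.003: ε_t = 0.003 (d − c)/c = 0.003 × (21.7 − 3.935)/3.935 = 0.0135.
Since ε_t ≥ 0.005, the section is tension-controlled.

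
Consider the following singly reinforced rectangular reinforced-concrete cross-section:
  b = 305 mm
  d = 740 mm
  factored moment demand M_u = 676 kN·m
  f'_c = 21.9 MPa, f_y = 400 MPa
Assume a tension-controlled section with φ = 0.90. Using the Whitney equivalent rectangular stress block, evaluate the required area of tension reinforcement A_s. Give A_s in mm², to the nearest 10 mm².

A_s ≈ 2950 mm²

M_n = M_u/φ = 676/0.90 = 751.111 kN·m.
With M_n = 0.85 f'_c a b (d − a/2), solve the quadratic for a:
a = d − √(d² − 2M_n/(0.85 f'_c b)) = 740 − √(740² − 2 × 751.111×10⁶/(0.85 × 21.9 × 305)) = 208.01 mm.
A_s = 0.85 f'_c a b / f_y = 0.85 × 21.9 × 208.01 × 305 / 400 = 2952.5 mm².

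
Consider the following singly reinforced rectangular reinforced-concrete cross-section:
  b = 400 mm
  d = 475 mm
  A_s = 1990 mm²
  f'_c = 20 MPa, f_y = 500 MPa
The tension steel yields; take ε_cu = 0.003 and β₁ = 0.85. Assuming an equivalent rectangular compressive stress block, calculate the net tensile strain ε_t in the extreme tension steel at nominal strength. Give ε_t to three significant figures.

ε_t ≈ 0.00528

a = A_s f_y/(0.85 f'_c b) = 146.32 mm.
β₁ = 0.85, so c = a/β₁ = 146.32/0.85 = 172.14 mm.
From the linear strain diagram with ε_cu = 0.003: ε_t = 0.003 (d − c)/c = 0.003 × (475 − 172.14)/172.14 = 0.00528.
Since ε_t ≥ 0.005, the section is tension-controlled.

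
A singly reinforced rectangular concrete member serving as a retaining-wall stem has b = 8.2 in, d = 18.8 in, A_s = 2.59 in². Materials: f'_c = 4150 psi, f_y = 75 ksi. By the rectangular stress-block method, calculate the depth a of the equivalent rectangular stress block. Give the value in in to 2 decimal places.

a ≈ 6.72 in

T = A_s f_y = 2.59 × 75 = 194.25 kips.
a = T/(0.85 f'_c b) = 194.25/(0.85 × 4.15 × 8.2) = 6.72 in.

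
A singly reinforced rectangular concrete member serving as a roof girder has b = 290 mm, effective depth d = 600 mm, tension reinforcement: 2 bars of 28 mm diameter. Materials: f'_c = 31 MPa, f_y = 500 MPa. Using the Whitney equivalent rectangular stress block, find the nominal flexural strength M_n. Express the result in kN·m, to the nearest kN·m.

A_s = 2 × 616 = 1232 mm².
T = A_s f_y = 1232 × 500 = 616000 N = 616 kN.
From C = T: a = T/(0.85 f'_c b) = 616000/(0.85 × 31 × 290) = 80.61 mm.
M_n = T(d − a/2) = 616 kN × (600 − 40.305) mm = 344.77 kN·m.

M_n ≈ 345 kN·m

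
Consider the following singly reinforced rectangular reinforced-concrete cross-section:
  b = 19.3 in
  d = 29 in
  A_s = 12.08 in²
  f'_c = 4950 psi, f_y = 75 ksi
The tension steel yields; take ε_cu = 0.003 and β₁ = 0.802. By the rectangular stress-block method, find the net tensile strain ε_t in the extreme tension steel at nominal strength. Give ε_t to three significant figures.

a = A_s f_y/(0.85 f'_c b) = 11.157 in.
β₁ = 0.802, so c = a/β₁ = 11.157/0.802 = 13.911 in.
From the linear strain diagram with ε_cu = 0.003: ε_t = 0.003 (d − c)/c = 0.003 × (29 − 13.911)/13.911 = 0.00325.
ε_t < 0.004 — the section is over-reinforced for flexure under ACI limits.

ε_t ≈ 0.00325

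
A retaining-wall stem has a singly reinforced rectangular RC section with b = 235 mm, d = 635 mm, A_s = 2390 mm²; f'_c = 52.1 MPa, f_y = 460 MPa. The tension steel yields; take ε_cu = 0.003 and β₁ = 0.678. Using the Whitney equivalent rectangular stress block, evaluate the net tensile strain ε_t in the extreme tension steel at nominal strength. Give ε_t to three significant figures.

ε_t ≈ 0.00923

a = A_s f_y/(0.85 f'_c b) = 105.64 mm.
β₁ = 0.678, so c = a/β₁ = 105.64/0.678 = 155.81 mm.
From the linear strain diagram with ε_cu = 0.003: ε_t = 0.003 (d − c)/c = 0.003 × (635 − 155.81)/155.81 = 0.00923.
Since ε_t ≥ 0.005, the section is tension-controlled.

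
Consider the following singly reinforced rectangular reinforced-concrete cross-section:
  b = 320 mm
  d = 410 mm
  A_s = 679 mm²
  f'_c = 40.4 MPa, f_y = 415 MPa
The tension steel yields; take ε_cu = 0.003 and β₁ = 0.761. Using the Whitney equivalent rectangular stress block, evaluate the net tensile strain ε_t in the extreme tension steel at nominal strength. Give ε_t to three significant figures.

ε_t ≈ 0.0335

a = A_s f_y/(0.85 f'_c b) = 25.64 mm.
β₁ = 0.761, so c = a/β₁ = 25.64/0.761 = 33.69 mm.
From the linear strain diagram with ε_cu = 0.003: ε_t = 0.003 (d − c)/c = 0.003 × (410 − 33.69)/33.69 = 0.0335.
Since ε_t ≥ 0.005, the section is tension-controlled.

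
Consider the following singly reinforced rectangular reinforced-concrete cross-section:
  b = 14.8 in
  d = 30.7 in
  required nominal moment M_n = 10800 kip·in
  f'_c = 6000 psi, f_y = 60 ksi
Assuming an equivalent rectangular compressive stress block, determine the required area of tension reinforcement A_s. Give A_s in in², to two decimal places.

From M_n = 0.85 f'_c a b (d − a/2):
a = d − √(d² − 2M_n/(0.85 f'_c b)) = 30.7 − √(30.7² − 2 × 10800/(0.85 × 6 × 14.8)) = 5.081 in.
A_s = 0.85 f'_c a b / f_y = 0.85 × 6 × 5.081 × 14.8 / 60 = 6.392 in².

A_s ≈ 6.39 in²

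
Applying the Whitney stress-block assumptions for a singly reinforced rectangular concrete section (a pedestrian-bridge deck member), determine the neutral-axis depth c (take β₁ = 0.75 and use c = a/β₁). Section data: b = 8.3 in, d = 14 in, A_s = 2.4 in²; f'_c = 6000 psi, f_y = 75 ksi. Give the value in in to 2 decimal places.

T = A_s f_y = 2.4 × 75 = 180 kips.
a = T/(0.85 f'_c b) = 180/(0.85 × 6 × 8.3) = 4.2523 in.
With β₁ = 0.75, c = a/β₁ = 4.2523/0.75 = 5.67 in.

c ≈ 5.67 in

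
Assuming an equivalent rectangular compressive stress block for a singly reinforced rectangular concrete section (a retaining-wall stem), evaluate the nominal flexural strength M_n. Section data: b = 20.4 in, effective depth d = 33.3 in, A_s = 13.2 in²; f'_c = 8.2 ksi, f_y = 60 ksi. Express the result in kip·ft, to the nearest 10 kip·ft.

T = A_s f_y = 13.2 × 60 = 792 kips.
a = T/(0.85 f'_c b) = 792/(0.85 × 8.2 × 20.4) = 5.570 in.
M_n = T(d − a/2) = 792 × (33.3 − 2.785) = 24167.9 kip·in = 24167.9/12 = 2013.99 kip·ft.

M_n ≈ 2010 kip·ft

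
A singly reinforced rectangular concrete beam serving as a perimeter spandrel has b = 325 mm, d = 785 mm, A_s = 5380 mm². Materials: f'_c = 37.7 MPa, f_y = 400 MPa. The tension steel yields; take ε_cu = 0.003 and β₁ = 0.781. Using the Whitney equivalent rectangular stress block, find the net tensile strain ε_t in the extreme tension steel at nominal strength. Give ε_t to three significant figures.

a = A_s f_y/(0.85 f'_c b) = 206.63 mm.
β₁ = 0.781, so c = a/β₁ = 206.63/0.781 = 264.57 mm.
From the linear strain diagram with ε_cu = 0.003: ε_t = 0.003 (d − c)/c = 0.003 × (785 − 264.57)/264.57 = 0.00590.
Since ε_t ≥ 0.005, the section is tension-controlled.

ε_t ≈ 0.00590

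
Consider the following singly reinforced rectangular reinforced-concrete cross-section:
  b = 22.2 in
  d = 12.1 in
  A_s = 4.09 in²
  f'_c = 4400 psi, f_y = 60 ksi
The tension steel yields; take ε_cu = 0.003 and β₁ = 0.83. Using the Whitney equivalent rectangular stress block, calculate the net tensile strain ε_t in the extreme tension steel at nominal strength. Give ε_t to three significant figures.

a = A_s f_y/(0.85 f'_c b) = 2.956 in.
β₁ = 0.83, so c = a/β₁ = 2.956/0.83 = 3.561 in.
From the linear strain diagram with ε_cu = 0.003: ε_t = 0.003 (d − c)/c = 0.003 × (12.1 − 3.561)/3.561 = 0.00719.
Since ε_t ≥ 0.005, the section is tension-controlled.

ε_t ≈ 0.00719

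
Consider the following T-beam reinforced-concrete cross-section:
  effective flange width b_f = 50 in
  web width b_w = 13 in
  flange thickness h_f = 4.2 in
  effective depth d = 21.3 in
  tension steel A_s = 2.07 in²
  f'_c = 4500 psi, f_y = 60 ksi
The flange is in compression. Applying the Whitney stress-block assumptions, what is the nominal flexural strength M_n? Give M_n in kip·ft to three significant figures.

M_n ≈ 217 kip·ft

Tension: T = A_s f_y = 2.07 × 60 = 124.2 kips.
Try a within the flange: a = T/(0.85 f'_c b_f) = 124.2/(0.85 × 4.5 × 50) = 0.649 in.
Since a = 0.649 ≤ h_f = 4.2 in, the stress block lies entirely in the flange; analyse as a rectangular beam of width b_f.
M_n = T(d − a/2) = 124.2 × (21.3 − 0.3245) = 2605.2 kip·in.
M_n = 2605.2/12 = 217.10 kip·ft.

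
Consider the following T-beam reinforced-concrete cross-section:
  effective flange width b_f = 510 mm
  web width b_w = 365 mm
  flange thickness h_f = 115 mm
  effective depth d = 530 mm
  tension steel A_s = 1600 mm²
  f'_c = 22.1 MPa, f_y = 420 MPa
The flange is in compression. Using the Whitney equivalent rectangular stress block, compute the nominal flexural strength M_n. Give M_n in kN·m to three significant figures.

Tension: T = A_s f_y = 1600 × 420 = 672000 N.
Try a within the flange: a = T/(0.85 f'_c b_f) = 672000/(0.85 × 22.1 × 510) = 70.14 mm.
Since a = 70.14 ≤ h_f = 115 mm, the stress block lies entirely in the flange; analyse as a rectangular beam of width b_f.
M_n = T(d − a/2) = 672000 × (530 − 35.07) = 332.59 × 10⁶ N·mm.
M_n = 332.59 kN·m.

M_n ≈ 333 kN·m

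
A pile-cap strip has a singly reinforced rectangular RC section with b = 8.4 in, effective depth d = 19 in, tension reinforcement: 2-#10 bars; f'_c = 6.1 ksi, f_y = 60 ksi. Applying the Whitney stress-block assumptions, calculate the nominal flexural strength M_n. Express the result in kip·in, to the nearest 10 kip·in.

A_s = 2 × 1.27 = 2.54 in².
T = A_s f_y = 2.54 × 60 = 152.4 kips.
a = T/(0.85 f'_c b) = 152.4/(0.85 × 6.1 × 8.4) = 3.499 in.
M_n = T(d − a/2) = 152.4 × (19 − 1.7495) = 2629.0 kip·in.

M_n ≈ 2630 kip·in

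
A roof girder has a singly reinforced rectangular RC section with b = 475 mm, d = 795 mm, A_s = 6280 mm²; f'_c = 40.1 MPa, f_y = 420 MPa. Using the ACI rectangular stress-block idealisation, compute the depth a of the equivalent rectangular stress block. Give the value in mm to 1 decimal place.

a ≈ 162.9 mm

T = A_s f_y = 6280 × 420 = 2637600 N = 2637.6 kN.
Setting C = 0.85 f'_c a b equal to T: a = 2637600/(0.85 × 40.1 × 475) = 162.9 mm.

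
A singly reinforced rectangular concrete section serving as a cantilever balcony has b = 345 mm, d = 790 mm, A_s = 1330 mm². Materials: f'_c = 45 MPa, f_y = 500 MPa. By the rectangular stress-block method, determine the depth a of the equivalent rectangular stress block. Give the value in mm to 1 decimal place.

a ≈ 50.4 mm

T = A_s f_y = 1330 × 500 = 665000 N = 665 kN.
Setting C = 0.85 f'_c a b equal to T: a = 665000/(0.85 × 45 × 345) = 50.4 mm.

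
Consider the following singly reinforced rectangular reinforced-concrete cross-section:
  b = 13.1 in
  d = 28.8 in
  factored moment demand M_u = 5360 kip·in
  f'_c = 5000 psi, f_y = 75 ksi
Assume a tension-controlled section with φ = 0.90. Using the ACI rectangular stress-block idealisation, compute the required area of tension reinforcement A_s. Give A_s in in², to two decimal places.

M_n = M_u/φ = 5360/0.90 = 5955.56 kip·in.
From M_n = 0.85 f'_c a b (d − a/2):
a = d − √(d² − 2M_n/(0.85 f'_c b)) = 28.8 − √(28.8² − 2 × 5955.56/(0.85 × 5 × 13.1)) = 3.991 in.
A_s = 0.85 f'_c a b / f_y = 0.85 × 5 × 3.991 × 13.1 / 75 = 2.963 in².

A_s ≈ 2.96 in²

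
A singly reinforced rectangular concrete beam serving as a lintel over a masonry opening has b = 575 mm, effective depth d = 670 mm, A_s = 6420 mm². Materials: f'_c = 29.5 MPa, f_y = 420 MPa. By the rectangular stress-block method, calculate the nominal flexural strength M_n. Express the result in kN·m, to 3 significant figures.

M_n ≈ 1550 kN·m

T = A_s f_y = 6420 × 420 = 2696400 N = 2696.4 kN.
From C = T: a = T/(0.85 f'_c b) = 2696400/(0.85 × 29.5 × 575) = 187.01 mm.
M_n = T(d − a/2) = 2696.4 kN × (670 − 93.505) mm = 1554.46 kN·m.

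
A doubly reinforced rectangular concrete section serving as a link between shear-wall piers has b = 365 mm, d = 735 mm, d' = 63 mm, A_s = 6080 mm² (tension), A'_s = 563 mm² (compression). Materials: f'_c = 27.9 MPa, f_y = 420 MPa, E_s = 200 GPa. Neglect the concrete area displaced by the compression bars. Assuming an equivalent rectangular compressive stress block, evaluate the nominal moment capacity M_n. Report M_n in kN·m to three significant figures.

Assume both tension and compression steel yield.
Net tension couple steel: A_s − A'_s = 5517 mm².
a = (A_s − A'_s) f_y / (0.85 f'_c b) = 2317140/(0.85 × 27.9 × 365) = 267.69 mm.
c = a/β₁ = 267.69/0.85 = 314.93 mm; ε'_s = 0.003(c − d')/c = 0.0024 ≥ f_y/E_s = 0.0021, so compression steel does yield.
M_n = (A_s − A'_s) f_y (d − a/2) + A'_s f_y (d − d') = [2317140 × (735 − 133.845) + 236460 × (735 − 63)] × 10⁻⁶ = 1392.96 + 158.90 = 1551.86 kN·m.

M_n ≈ 1550 kN·m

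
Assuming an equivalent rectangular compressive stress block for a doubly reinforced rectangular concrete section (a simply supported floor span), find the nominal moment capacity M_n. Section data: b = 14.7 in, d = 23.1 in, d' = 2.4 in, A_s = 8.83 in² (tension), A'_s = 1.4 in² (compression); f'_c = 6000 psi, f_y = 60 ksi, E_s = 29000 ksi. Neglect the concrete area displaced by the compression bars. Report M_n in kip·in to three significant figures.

Assume both steels yield.
a = (A_s − A'_s) f_y/(0.85 f'_c b) = (8.83 − 1.4) × 60/(0.85 × 6 × 14.7) = 5.946 in.
c = a/β₁ = 5.946/0.75 = 7.928 in; ε'_s = 0.003(c − d')/c = 0.0021 ≥ ε_y = 0.0021, so the compression steel yields.
M_n = (A_s − A'_s) f_y (d − a/2) + A'_s f_y (d − d') = 445.8 × (23.1 − 2.973) + 84 × (23.1 − 2.4) = 8972.6 + 1738.8 = 10711.4 kip·in.

M_n ≈ 10700 kip·in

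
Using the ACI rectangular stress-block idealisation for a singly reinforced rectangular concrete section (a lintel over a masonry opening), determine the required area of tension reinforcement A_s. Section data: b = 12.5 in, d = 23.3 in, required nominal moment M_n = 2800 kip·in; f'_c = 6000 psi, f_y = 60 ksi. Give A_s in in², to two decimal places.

A_s ≈ 2.09 in²

From M_n = 0.85 f'_c a b (d − a/2):
a = d − √(d² − 2M_n/(0.85 f'_c b)) = 23.3 − √(23.3² − 2 × 2800/(0.85 × 6 × 12.5)) = 1.968 in.
A_s = 0.85 f'_c a b / f_y = 0.85 × 6 × 1.968 × 12.5 / 60 = 2.091 in².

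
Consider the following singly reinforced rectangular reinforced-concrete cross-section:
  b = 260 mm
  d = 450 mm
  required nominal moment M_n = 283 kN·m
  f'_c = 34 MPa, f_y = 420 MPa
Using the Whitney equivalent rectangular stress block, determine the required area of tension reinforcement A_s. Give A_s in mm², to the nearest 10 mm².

A_s ≈ 1670 mm²

With M_n = 0.85 f'_c a b (d − a/2), solve the quadratic for a:
a = d − √(d² − 2M_n/(0.85 f'_c b)) = 450 − √(450² − 2 × 283×10⁶/(0.85 × 34 × 260)) = 93.39 mm.
A_s = 0.85 f'_c a b / f_y = 0.85 × 34 × 93.39 × 260 / 420 = 1670.8 mm².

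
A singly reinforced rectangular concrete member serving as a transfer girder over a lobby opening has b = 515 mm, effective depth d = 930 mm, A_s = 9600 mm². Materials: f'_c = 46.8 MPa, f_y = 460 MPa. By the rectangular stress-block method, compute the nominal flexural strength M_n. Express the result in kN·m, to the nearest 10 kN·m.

T = A_s f_y = 9600 × 460 = 4416000 N = 4416 kN.
From C = T: a = T/(0.85 f'_c b) = 4416000/(0.85 × 46.8 × 515) = 215.55 mm.
M_n = T(d − a/2) = 4416 kN × (930 − 107.775) mm = 3630.95 kN·m.

M_n ≈ 3630 kN·m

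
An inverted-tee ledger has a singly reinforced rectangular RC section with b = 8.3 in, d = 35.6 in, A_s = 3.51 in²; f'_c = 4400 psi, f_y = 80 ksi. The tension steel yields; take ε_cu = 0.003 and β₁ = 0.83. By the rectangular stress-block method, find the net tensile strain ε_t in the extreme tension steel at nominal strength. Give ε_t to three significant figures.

a = A_s f_y/(0.85 f'_c b) = 9.046 in.
β₁ = 0.83, so c = a/β₁ = 9.046/0.83 = 10.899 in.
From the linear strain diagram with ε_cu = 0.003: ε_t = 0.003 (d − c)/c = 0.003 × (35.6 − 10.899)/10.899 = 0.00680.
Since ε_t ≥ 0.005, the section is tension-controlled.

ε_t ≈ 0.00680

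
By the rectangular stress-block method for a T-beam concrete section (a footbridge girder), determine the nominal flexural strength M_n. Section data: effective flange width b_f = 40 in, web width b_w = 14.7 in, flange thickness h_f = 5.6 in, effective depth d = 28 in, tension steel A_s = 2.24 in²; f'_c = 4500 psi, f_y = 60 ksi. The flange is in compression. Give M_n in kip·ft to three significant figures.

M_n ≈ 309 kip·ft

Tension: T = A_s f_y = 2.24 × 60 = 134.4 kips.
Try a within the flange: a = T/(0.85 f'_c b_f) = 134.4/(0.85 × 4.5 × 40) = 0.878 in.
Since a = 0.878 ≤ h_f = 5.6 in, the stress block lies entirely in the flange; analyse as a rectangular beam of width b_f.
M_n = T(d − a/2) = 134.4 × (28 − 0.439) = 3704.2 kip·in.
M_n = 3704.2/12 = 308.68 kip·ft.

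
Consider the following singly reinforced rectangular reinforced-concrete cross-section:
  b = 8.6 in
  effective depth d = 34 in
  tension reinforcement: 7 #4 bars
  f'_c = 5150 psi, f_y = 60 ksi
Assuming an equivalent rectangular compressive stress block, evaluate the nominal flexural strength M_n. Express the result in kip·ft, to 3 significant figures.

A_s = 7 × 0.2 = 1.4 in².
T = A_s f_y = 1.4 × 60 = 84 kips.
a = T/(0.85 f'_c b) = 84/(0.85 × 5.15 × 8.6) = 2.231 in.
M_n = T(d − a/2) = 84 × (34 − 1.1155) = 2762.3 kip·in = 2762.3/12 = 230.19 kip·ft.

M_n ≈ 230 kip·ft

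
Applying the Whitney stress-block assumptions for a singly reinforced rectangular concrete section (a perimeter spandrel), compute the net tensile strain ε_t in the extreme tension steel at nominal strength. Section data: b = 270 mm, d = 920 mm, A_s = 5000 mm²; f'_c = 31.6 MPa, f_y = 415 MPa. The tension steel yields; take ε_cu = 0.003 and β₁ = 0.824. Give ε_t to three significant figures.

ε_t ≈ 0.00495

a = A_s f_y/(0.85 f'_c b) = 286.12 mm.
β₁ = 0.824, so c = a/β₁ = 286.12/0.824 = 347.23 mm.
From the linear strain diagram with ε_cu = 0.003: ε_t = 0.003 (d − c)/c = 0.003 × (920 − 347.23)/347.23 = 0.00495.
ε_t is between 0.004 and 0.005 — transition zone.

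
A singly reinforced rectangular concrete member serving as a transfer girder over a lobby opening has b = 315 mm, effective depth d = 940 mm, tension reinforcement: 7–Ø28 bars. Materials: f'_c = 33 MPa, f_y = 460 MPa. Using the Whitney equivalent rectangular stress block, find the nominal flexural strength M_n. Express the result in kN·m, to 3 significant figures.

M_n ≈ 1640 kN·m

A_s = 7 × 616 = 4312 mm².
T = A_s f_y = 4312 × 460 = 1983520 N = 1983.52 kN.
From C = T: a = T/(0.85 f'_c b) = 1983520/(0.85 × 33 × 315) = 224.49 mm.
M_n = T(d − a/2) = 1983.52 kN × (940 − 112.245) mm = 1641.87 kN·m.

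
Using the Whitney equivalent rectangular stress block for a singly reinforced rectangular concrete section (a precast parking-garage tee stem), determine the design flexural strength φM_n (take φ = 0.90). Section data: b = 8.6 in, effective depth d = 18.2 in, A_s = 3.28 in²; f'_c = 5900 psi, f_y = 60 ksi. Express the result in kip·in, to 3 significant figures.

φM_n ≈ 2820 kip·in

T = A_s f_y = 3.28 × 60 = 196.8 kips.
a = T/(0.85 f'_c b) = 196.8/(0.85 × 5.9 × 8.6) = 4.563 in.
M_n = T(d − a/2) = 196.8 × (18.2 − 2.2815) = 3132.8 kip·in.
φM_n = 0.90 × 3132.8 = 2819.5 kip·in.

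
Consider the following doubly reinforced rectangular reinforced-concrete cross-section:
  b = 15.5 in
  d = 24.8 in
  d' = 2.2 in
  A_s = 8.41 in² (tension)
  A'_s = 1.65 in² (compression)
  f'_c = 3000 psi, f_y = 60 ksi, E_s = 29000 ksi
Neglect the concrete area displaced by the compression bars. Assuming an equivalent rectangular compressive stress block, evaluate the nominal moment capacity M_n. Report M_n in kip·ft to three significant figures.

Assume both steels yield.
a = (A_s − A'_s) f_y/(0.85 f'_c b) = (8.41 − 1.65) × 60/(0.85 × 3 × 15.5) = 10.262 in.
c = a/β₁ = 10.262/0.85 = 12.073 in; ε'_s = 0.003(c − d')/c = 0.0025 ≥ ε_y = 0.0021, so the compression steel yields.
M_n = (A_s − A'_s) f_y (d − a/2) + A'_s f_y (d − d') = 405.6 × (24.8 − 5.131) + 99 × (24.8 − 2.2) = 7977.7 + 2237.4 = 10215.1 kip·in = 10215.1/12 = 851.26 kip·ft.

M_n ≈ 851 kip·ft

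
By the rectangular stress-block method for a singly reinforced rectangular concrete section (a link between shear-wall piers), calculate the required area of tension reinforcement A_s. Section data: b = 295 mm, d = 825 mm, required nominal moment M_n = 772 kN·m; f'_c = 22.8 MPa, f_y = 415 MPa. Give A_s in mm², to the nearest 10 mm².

A_s ≈ 2540 mm²

With M_n = 0.85 f'_c a b (d − a/2), solve the quadratic for a:
a = d − √(d² − 2M_n/(0.85 f'_c b)) = 825 − √(825² − 2 × 772×10⁶/(0.85 × 22.8 × 295)) = 184.25 mm.
A_s = 0.85 f'_c a b / f_y = 0.85 × 22.8 × 184.25 × 295 / 415 = 2538.3 mm².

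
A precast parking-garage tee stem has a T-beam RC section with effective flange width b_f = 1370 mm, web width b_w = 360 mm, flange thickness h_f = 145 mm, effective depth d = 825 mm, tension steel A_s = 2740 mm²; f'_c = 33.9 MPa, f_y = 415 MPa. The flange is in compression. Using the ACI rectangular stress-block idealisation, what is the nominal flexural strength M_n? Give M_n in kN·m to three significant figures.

Tension: T = A_s f_y = 2740 × 415 = 1137100 N.
Try a within the flange: a = T/(0.85 f'_c b_f) = 1137100/(0.85 × 33.9 × 1370) = 28.80 mm.
Since a = 28.80 ≤ h_f = 145 mm, the stress block lies entirely in the flange; analyse as a rectangular beam of width b_f.
M_n = T(d − a/2) = 1137100 × (825 − 14.4) = 921.73 × 10⁶ N·mm.
M_n = 921.73 kN·m.

M_n ≈ 922 kN·m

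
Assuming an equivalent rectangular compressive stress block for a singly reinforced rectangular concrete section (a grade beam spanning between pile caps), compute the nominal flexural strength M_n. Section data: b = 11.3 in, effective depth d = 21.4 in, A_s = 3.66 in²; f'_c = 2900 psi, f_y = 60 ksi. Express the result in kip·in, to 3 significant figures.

T = A_s f_y = 3.66 × 60 = 219.6 kips.
a = T/(0.85 f'_c b) = 219.6/(0.85 × 2.9 × 11.3) = 7.884 in.
M_n = T(d − a/2) = 219.6 × (21.4 − 3.942) = 3833.8 kip·in.

M_n ≈ 3830 kip·in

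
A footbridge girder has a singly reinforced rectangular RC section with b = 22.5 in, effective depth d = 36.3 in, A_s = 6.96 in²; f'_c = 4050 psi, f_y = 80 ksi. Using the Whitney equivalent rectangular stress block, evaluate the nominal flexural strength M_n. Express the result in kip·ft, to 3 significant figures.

M_n ≈ 1520 kip·ft

T = A_s f_y = 6.96 × 80 = 556.8 kips.
a = T/(0.85 f'_c b) = 556.8/(0.85 × 4.05 × 22.5) = 7.189 in.
M_n = T(d − a/2) = 556.8 × (36.3 − 3.5945) = 18210.4 kip·in = 18210.4/12 = 1517.53 kip·ft.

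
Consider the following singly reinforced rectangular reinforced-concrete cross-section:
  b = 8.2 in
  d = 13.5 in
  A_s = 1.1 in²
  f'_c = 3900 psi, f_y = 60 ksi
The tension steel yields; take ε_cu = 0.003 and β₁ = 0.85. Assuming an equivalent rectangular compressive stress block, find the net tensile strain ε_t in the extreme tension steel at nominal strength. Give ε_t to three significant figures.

ε_t ≈ 0.0112

a = A_s f_y/(0.85 f'_c b) = 2.428 in.
β₁ = 0.85, so c = a/β₁ = 2.428/0.85 = 2.856 in.
From the linear strain diagram with ε_cu = 0.003: ε_t = 0.003 (d − c)/c = 0.003 × (13.5 − 2.856)/2.856 = 0.0112.
Since ε_t ≥ 0.005, the section is tension-controlled.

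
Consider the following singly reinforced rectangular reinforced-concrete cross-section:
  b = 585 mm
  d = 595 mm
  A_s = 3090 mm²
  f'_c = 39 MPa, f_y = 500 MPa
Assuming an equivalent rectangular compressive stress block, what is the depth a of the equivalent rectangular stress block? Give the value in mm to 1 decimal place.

a ≈ 79.7 mm

T = A_s f_y = 3090 × 500 = 1545000 N = 1545 kN.
Setting C = 0.85 f'_c a b equal to T: a = 1545000/(0.85 × 39 × 585) = 79.7 mm.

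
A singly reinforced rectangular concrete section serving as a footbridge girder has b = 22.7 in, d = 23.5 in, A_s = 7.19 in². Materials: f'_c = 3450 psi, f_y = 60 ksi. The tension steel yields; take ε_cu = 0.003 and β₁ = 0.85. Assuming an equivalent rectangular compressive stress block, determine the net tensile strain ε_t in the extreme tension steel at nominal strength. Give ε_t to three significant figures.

ε_t ≈ 0.00625

a = A_s f_y/(0.85 f'_c b) = 6.481 in.
β₁ = 0.85, so c = a/β₁ = 6.481/0.85 = 7.625 in.
From the linear strain diagram with ε_cu = 0.003: ε_t = 0.003 (d − c)/c = 0.003 × (23.5 − 7.625)/7.625 = 0.00625.
Since ε_t ≥ 0.005, the section is tension-controlled.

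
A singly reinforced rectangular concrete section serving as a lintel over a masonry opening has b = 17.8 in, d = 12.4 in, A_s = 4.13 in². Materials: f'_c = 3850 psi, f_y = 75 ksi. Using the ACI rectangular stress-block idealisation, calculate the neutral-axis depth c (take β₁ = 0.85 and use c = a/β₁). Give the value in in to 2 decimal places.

T = A_s f_y = 4.13 × 75 = 309.75 kips.
a = T/(0.85 f'_c b) = 309.75/(0.85 × 3.85 × 17.8) = 5.3176 in.
With β₁ = 0.85, c = a/β₁ = 5.3176/0.85 = 6.26 in.

c ≈ 6.26 in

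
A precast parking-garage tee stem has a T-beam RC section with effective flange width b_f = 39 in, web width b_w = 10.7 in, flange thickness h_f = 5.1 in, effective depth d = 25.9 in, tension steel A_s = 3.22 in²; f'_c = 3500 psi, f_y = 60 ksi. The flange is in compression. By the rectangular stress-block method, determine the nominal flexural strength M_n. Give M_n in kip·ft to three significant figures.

M_n ≈ 404 kip·ft

Tension: T = A_s f_y = 3.22 × 60 = 193.2 kips.
Try a within the flange: a = T/(0.85 f'_c b_f) = 193.2/(0.85 × 3.5 × 39) = 1.665 in.
Since a = 1.665 ≤ h_f = 5.1 in, the stress block lies entirely in the flange; analyse as a rectangular beam of width b_f.
M_n = T(d − a/2) = 193.2 × (25.9 − 0.8325) = 4843.0 kip·in.
M_n = 4843.0/12 = 403.58 kip·ft.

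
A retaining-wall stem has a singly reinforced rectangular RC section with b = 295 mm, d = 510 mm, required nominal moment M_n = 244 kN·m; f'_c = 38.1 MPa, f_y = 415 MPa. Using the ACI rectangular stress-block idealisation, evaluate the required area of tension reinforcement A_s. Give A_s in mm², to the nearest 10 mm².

With M_n = 0.85 f'_c a b (d − a/2), solve the quadratic for a:
a = d − √(d² − 2M_n/(0.85 f'_c b)) = 510 − √(510² − 2 × 244×10⁶/(0.85 × 38.1 × 295)) = 52.81 mm.
A_s = 0.85 f'_c a b / f_y = 0.85 × 38.1 × 52.81 × 295 / 415 = 1215.7 mm².

A_s ≈ 1220 mm²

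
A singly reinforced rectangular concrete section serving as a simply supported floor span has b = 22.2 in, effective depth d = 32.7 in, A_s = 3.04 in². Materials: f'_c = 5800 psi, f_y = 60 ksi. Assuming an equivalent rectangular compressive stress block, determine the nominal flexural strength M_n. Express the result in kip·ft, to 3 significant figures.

M_n ≈ 484 kip·ft

T = A_s f_y = 3.04 × 60 = 182.4 kips.
a = T/(0.85 f'_c b) = 182.4/(0.85 × 5.8 × 22.2) = 1.667 in.
M_n = T(d − a/2) = 182.4 × (32.7 − 0.8335) = 5812.4 kip·in = 5812.4/12 = 484.37 kip·ft.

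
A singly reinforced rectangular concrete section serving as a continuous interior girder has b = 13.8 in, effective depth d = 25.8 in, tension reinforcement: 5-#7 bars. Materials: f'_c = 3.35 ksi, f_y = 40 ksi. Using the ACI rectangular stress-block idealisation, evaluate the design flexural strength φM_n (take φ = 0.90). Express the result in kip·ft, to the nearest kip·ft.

φM_n ≈ 218 kip·ft

A_s = 5 × 0.6 = 3 in².
T = A_s f_y = 3 × 40 = 120 kips.
a = T/(0.85 f'_c b) = 120/(0.85 × 3.35 × 13.8) = 3.054 in.
M_n = T(d − a/2) = 120 × (25.8 − 1.527) = 2912.8 kip·in = 2912.8/12 = 242.73 kip·ft.
φM_n = 0.90 × 242.73 = 218.46 kip·ft.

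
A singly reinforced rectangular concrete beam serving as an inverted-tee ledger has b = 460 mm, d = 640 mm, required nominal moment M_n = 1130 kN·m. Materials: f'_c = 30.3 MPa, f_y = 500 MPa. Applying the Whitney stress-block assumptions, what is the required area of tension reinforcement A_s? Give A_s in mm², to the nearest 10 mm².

A_s ≈ 4080 mm²

With M_n = 0.85 f'_c a b (d − a/2), solve the quadratic for a:
a = d − √(d² − 2M_n/(0.85 f'_c b)) = 640 − √(640² − 2 × 1130×10⁶/(0.85 × 30.3 × 460)) = 172.20 mm.
A_s = 0.85 f'_c a b / f_y = 0.85 × 30.3 × 172.20 × 460 / 500 = 4080.2 mm².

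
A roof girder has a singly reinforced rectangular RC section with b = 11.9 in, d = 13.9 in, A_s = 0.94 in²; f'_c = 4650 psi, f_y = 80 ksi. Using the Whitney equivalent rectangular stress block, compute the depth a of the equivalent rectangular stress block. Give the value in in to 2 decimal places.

a ≈ 1.60 in

T = A_s f_y = 0.94 × 80 = 75.2 kips.
a = T/(0.85 f'_c b) = 75.2/(0.85 × 4.65 × 11.9) = 1.60 in.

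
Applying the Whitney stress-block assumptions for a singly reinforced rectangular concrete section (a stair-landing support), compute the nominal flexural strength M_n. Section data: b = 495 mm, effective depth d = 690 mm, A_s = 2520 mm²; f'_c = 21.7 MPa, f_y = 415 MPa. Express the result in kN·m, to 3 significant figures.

T = A_s f_y = 2520 × 415 = 1045800 N = 1045.8 kN.
From C = T: a = T/(0.85 f'_c b) = 1045800/(0.85 × 21.7 × 495) = 114.54 mm.
M_n = T(d − a/2) = 1045.8 kN × (690 − 57.27) mm = 661.71 kN·m.

M_n ≈ 662 kN·m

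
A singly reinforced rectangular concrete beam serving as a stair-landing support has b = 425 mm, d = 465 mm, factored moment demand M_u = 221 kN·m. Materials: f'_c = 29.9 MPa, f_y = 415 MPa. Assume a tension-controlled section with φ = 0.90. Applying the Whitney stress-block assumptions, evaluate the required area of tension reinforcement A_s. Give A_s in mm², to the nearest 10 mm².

M_n = M_u/φ = 221/0.90 = 245.556 kN·m.
With M_n = 0.85 f'_c a b (d − a/2), solve the quadratic for a:
a = d − √(d² − 2M_n/(0.85 f'_c b)) = 465 − √(465² − 2 × 245.556×10⁶/(0.85 × 29.9 × 425)) = 51.77 mm.
A_s = 0.85 f'_c a b / f_y = 0.85 × 29.9 × 51.77 × 425 / 415 = 1347.4 mm².

A_s ≈ 1350 mm²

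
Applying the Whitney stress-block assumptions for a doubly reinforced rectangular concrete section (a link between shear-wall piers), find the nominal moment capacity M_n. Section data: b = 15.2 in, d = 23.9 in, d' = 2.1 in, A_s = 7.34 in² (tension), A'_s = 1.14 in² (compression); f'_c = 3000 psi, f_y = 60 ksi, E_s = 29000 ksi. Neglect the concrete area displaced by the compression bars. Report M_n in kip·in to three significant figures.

Assume both steels yield.
a = (A_s − A'_s) f_y/(0.85 f'_c b) = (7.34 − 1.14) × 60/(0.85 × 3 × 15.2) = 9.598 in.
c = a/β₁ = 9.598/0.85 = 11.292 in; ε'_s = 0.003(c − d')/c = 0.0024 ≥ ε_y = 0.0021, so the compression steel yields.
M_n = (A_s − A'_s) f_y (d − a/2) + A'_s f_y (d − d') = 372 × (23.9 − 4.799) + 68.4 × (23.9 − 2.1) = 7105.6 + 1491.1 = 8596.7 kip·in.

M_n ≈ 8600 kip·in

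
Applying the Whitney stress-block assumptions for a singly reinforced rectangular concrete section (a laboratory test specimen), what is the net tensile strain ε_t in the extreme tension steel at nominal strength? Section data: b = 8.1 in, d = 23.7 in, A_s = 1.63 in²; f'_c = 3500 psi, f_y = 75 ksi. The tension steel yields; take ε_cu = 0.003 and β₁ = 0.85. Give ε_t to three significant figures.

ε_t ≈ 0.00891

a = A_s f_y/(0.85 f'_c b) = 5.073 in.
β₁ = 0.85, so c = a/β₁ = 5.073/0.85 = 5.968 in.
From the linear strain diagram with ε_cu = 0.003: ε_t = 0.003 (d − c)/c = 0.003 × (23.7 − 5.968)/5.968 = 0.00891.
Since ε_t ≥ 0.005, the section is tension-controlled.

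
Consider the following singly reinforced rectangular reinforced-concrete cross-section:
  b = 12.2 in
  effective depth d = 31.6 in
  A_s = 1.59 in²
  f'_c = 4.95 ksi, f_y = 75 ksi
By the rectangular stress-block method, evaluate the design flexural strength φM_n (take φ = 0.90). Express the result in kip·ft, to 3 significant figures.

T = A_s f_y = 1.59 × 75 = 119.25 kips.
a = T/(0.85 f'_c b) = 119.25/(0.85 × 4.95 × 12.2) = 2.323 in.
M_n = T(d − a/2) = 119.25 × (31.6 − 1.1615) = 3629.8 kip·in = 3629.8/12 = 302.48 kip·ft.
φM_n = 0.90 × 302.48 = 272.23 kip·ft.

φM_n ≈ 272 kip·ft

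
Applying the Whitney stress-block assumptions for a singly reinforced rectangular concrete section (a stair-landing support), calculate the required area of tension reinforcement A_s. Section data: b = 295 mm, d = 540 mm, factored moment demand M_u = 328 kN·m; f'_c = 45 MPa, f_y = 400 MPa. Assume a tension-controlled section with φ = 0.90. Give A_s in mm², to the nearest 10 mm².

A_s ≈ 1790 mm²

M_n = M_u/φ = 328/0.90 = 364.444 kN·m.
With M_n = 0.85 f'_c a b (d − a/2), solve the quadratic for a:
a = d − √(d² − 2M_n/(0.85 f'_c b)) = 540 − √(540² − 2 × 364.444×10⁶/(0.85 × 45 × 295)) = 63.55 mm.
A_s = 0.85 f'_c a b / f_y = 0.85 × 45 × 63.55 × 295 / 400 = 1792.7 mm².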